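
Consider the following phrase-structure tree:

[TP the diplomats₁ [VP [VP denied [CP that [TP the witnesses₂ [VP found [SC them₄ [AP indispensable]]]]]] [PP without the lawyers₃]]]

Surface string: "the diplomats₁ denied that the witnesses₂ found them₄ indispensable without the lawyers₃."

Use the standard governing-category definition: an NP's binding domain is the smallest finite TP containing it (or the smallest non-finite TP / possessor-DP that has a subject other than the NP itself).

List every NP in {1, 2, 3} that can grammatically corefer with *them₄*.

{1, 3}

*them* is a pronoun, so Principle B applies: it must be free in its binding domain.
Binding domain of *them₄*: the embedded TP, whose subject is the witnesses₂.
*the diplomats₁* c-commands the pronoun but from outside its binding domain, and is not c-commanded by it → coindexation permitted.
*the witnesses₂* c-commands the pronoun within its binding domain → coindexation would violate Principle B.
*the lawyers₃* and the pronoun do not c-command one another → neither Principle B nor Principle C is at stake; coindexation permitted.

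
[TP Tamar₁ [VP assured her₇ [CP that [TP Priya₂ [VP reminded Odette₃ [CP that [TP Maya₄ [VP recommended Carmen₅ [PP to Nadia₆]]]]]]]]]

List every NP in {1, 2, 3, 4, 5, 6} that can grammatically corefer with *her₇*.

none

*her* is a pronoun, so Principle B applies: it must be free in its binding domain.
Binding domain of *her₇*: the matrix TP, whose subject is Tamar₁.
*Tamar₁* c-commands the pronoun within its binding domain → coindexation would violate Principle B.
*Priya₂*: the pronoun c-commands this R-expression → coindexation would violate Principle C on *Priya₂*.
*Odette₃*: the pronoun c-commands this R-expression → coindexation would violate Principle C on *Odette₃*.
*Maya₄*: the pronoun c-commands this R-expression → coindexation would violate Principle C on *Maya₄*.
*Carmen₅*: the pronoun c-commands this R-expression → coindexation would violate Principle C on *Carmen₅*.
*Nadia₆*: the pronoun c-commands this R-expression → coindexation would violate Principle C on *Nadia₆*.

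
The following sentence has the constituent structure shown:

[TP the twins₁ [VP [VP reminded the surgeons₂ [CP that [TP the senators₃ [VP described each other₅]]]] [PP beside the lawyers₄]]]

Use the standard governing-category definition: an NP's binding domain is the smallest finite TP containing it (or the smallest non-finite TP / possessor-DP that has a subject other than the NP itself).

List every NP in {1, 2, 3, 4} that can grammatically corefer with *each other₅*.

*each other* is an anaphor, so Principle A applies: it must be bound in its binding domain.
Binding domain of *each other₅*: the embedded TP, whose subject is the senators₃.
*the twins₁* c-commands the anaphor but is outside its binding domain → cannot satisfy Principle A.
*the surgeons₂* c-commands the anaphor but is outside its binding domain → cannot satisfy Principle A.
*the senators₃* c-commands the anaphor within its binding domain → licit binder.
*the lawyers₄* does not c-command the anaphor → cannot bind it.

{3}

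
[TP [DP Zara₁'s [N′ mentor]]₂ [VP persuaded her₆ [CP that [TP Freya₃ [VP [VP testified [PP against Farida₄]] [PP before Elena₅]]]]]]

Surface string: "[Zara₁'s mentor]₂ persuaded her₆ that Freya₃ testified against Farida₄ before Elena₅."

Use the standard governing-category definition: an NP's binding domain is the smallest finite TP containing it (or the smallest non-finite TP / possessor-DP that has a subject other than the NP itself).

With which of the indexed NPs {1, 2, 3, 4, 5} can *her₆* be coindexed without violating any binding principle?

{1}

*her* is a pronoun, so Principle B applies: it must be free in its binding domain.
Binding domain of *her₆*: the matrix TP, whose subject is [Zara₁'s mentor]₂.
*Zara₁* and the pronoun do not c-command one another → neither Principle B nor Principle C is at stake; coindexation permitted.
*[Zara₁'s mentor]₂* c-commands the pronoun within its binding domain → coindexation would violate Principle B.
*Freya₃*: the pronoun c-commands this R-expression → coindexation would violate Principle C on *Freya₃*.
*Farida₄*: the pronoun c-commands this R-expression → coindexation would violate Principle C on *Farida₄*.
*Elena₅*: the pronoun c-commands this R-expression → coindexation would violate Principle C on *Elena₅*.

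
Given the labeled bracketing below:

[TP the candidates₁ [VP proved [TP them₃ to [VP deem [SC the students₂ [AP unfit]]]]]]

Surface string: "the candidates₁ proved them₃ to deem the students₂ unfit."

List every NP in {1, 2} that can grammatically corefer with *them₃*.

*them* is a pronoun, so Principle B applies: it must be free in its binding domain.
Binding domain of *them₃*: the matrix TP, whose subject is the candidates₁.
*the candidates₁* c-commands the pronoun within its binding domain → coindexation would violate Principle B.
*the students₂*: the pronoun c-commands this R-expression → coindexation would violate Principle C on *the students₂*.

none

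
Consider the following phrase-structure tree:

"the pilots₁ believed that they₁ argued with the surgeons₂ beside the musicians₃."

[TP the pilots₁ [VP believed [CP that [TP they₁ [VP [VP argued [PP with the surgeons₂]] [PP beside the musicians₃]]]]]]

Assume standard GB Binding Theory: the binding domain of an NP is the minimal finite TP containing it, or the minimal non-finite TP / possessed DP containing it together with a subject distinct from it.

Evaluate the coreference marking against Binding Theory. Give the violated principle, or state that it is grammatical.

grammatical

The two coindexed NPs are *the pilots₁* and *they₁*.
*they₁* is a pronoun; nothing c-commands it within its binding domain (the embedded TP.), so Principle B holds trivially.
*the pilots₁* is an R-expression; *they₁* does not c-command it, and no other NP shares its index, so Principle C is satisfied.
All principles are respected.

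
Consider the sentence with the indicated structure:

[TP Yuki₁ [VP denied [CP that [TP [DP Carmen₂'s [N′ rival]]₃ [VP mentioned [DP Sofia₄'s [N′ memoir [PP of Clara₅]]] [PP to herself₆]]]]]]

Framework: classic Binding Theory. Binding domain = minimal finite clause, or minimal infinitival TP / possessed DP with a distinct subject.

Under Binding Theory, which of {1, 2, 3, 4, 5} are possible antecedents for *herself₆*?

{3}

*herself* is an anaphor, so Principle A applies: it must be bound in its binding domain.
Binding domain of *herself₆*: the embedded TP, whose subject is [Carmen₂'s rival]₃.
*Yuki₁* c-commands the anaphor but is outside its binding domain → cannot satisfy Principle A.
*Carmen₂* does not c-command the anaphor → cannot bind it.
*[Carmen₂'s rival]₃* c-commands the anaphor within its binding domain → licit binder.
*Sofia₄* does not c-command the anaphor → cannot bind it.
*Clara₅* does not c-command the anaphor → cannot bind it.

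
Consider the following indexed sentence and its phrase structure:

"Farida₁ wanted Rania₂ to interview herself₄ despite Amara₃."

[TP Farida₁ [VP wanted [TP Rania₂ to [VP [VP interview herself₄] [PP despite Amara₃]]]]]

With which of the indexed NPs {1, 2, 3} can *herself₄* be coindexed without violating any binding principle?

{2}

*herself* is an anaphor, so Principle A applies: it must be bound in its binding domain.
Binding domain of *herself₄*: the embedded TP, whose subject is Rania₂.
*Farida₁* c-commands the anaphor but is outside its binding domain → cannot satisfy Principle A.
*Rania₂* c-commands the anaphor within its binding domain → licit binder.
*Amara₃* does not c-command the anaphor → cannot bind it.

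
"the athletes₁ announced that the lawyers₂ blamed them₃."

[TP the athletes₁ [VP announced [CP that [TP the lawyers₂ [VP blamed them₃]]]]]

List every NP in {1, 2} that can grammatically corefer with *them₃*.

*them* is a pronoun, so Principle B applies: it must be free in its binding domain.
Binding domain of *them₃*: the embedded TP, whose subject is the lawyers₂.
*the athletes₁* c-commands the pronoun but from outside its binding domain, and is not c-commanded by it → coindexation permitted.
*the lawyers₂* c-commands the pronoun within its binding domain → coindexation would violate Principle B.

{1}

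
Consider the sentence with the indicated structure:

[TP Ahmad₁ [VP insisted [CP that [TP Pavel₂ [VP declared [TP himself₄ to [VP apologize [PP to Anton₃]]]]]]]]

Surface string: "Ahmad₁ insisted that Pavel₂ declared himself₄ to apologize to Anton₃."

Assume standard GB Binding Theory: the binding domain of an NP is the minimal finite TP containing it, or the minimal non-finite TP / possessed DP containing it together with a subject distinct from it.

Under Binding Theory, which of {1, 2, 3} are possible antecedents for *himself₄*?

*himself* is an anaphor, so Principle A applies: it must be bound in its binding domain.
Binding domain of *himself₄*: the embedded TP, whose subject is Pavel₂.
*Ahmad₁* c-commands the anaphor but is outside its binding domain → cannot satisfy Principle A.
*Pavel₂* c-commands the anaphor within its binding domain → licit binder.
*Anton₃* does not c-command the anaphor → cannot bind it.

{2}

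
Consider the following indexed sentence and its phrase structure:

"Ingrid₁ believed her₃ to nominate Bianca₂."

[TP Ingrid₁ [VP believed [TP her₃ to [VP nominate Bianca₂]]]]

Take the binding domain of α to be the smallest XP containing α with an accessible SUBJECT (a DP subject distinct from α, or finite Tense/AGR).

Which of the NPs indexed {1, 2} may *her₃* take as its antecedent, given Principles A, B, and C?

none

*her* is a pronoun, so Principle B applies: it must be free in its binding domain.
Binding domain of *her₃*: the matrix TP, whose subject is Ingrid₁.
*Ingrid₁* c-commands the pronoun within its binding domain → coindexation would violate Principle B.
*Bianca₂*: the pronoun c-commands this R-expression → coindexation would violate Principle C on *Bianca₂*.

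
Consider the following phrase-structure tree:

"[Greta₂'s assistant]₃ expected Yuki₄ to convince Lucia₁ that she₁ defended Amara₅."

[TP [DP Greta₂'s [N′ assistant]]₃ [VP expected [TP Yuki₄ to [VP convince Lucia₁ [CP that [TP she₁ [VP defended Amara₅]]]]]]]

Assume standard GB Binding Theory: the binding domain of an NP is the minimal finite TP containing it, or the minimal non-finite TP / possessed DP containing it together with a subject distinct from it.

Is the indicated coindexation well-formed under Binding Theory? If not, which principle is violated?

grammatical

The two coindexed NPs are *Lucia₁* and *she₁*.
*she₁* is a pronoun; nothing c-commands it within its binding domain (the embedded TP.), so Principle B holds trivially.
*Lucia₁* is an R-expression; *she₁* does not c-command it, and no other NP shares its index, so Principle C is satisfied.
All principles are respected.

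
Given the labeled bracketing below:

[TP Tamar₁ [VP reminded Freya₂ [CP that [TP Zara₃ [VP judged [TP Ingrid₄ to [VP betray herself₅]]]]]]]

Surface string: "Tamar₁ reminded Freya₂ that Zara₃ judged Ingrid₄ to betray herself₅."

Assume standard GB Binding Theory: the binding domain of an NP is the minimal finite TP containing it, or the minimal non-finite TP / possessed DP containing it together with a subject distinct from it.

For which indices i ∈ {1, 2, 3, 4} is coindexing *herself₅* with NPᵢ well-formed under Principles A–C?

{4}

*herself* is an anaphor, so Principle A applies: it must be bound in its binding domain.
Binding domain of *herself₅*: the embedded TP, whose subject is Ingrid₄.
*Tamar₁* c-commands the anaphor but is outside its binding domain → cannot satisfy Principle A.
*Freya₂* c-commands the anaphor but is outside its binding domain → cannot satisfy Principle A.
*Zara₃* c-commands the anaphor but is outside its binding domain → cannot satisfy Principle A.
*Ingrid₄* c-commands the anaphor within its binding domain → licit binder.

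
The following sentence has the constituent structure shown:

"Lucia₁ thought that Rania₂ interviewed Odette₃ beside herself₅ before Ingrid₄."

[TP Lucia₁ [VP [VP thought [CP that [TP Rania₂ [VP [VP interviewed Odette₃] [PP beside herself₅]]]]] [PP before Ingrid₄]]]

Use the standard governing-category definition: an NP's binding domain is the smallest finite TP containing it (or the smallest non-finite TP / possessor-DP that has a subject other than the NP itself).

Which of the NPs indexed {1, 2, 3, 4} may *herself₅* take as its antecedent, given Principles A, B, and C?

{2}

*herself* is an anaphor, so Principle A applies: it must be bound in its binding domain.
Binding domain of *herself₅*: the embedded TP, whose subject is Rania₂.
*Lucia₁* c-commands the anaphor but is outside its binding domain → cannot satisfy Principle A.
*Rania₂* c-commands the anaphor within its binding domain → licit binder.
*Odette₃* does not c-command the anaphor → cannot bind it.
*Ingrid₄* does not c-command the anaphor → cannot bind it.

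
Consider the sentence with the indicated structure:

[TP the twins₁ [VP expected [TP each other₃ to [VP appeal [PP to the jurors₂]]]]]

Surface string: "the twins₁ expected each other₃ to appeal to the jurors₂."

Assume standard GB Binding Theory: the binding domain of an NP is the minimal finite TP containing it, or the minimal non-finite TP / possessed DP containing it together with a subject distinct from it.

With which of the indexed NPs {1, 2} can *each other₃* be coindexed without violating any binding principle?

{1}

*each other* is an anaphor, so Principle A applies: it must be bound in its binding domain.
Binding domain of *each other₃*: the matrix TP, whose subject is the twins₁.
*the twins₁* c-commands the anaphor within its binding domain → licit binder.
*the jurors₂* does not c-command the anaphor → cannot bind it.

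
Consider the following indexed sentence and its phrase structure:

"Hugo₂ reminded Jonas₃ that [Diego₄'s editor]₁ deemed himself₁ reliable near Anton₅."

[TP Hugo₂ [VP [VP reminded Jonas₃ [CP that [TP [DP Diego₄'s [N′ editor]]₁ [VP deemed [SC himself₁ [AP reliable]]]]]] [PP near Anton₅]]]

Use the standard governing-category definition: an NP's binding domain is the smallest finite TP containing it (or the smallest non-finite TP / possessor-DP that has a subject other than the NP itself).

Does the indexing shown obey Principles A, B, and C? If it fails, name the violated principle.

grammatical

The two coindexed NPs are *[Diego₄'s editor]₁* and *himself₁*.
*himself₁* is an anaphor; its binding domain is the embedded TP, whose subject is [Diego₄'s editor]₁. *[Diego₄'s editor]₁* c-commands it within that domain and shares its index, so Principle A is satisfied.
*[Diego₄'s editor]₁* is an R-expression; *himself₁* does not c-command it, and no other NP shares its index, so Principle C is satisfied.
All principles are respected.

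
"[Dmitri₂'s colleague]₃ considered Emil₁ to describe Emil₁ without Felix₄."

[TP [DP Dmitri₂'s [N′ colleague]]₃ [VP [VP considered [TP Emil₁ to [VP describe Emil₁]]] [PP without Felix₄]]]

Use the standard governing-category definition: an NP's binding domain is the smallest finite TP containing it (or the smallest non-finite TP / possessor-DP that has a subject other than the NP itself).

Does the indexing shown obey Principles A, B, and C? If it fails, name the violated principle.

Principle C

The two coindexed NPs are *Emil₁* (the higher occurrence) and *Emil₁* (the lower occurrence).
*Emil₁* (the lower occurrence) is an R-expression. Principle C requires it to be free everywhere.
*Emil₁* (the higher occurrence) c-commands it and carries the same index.
The R-expression is bound → Principle C violation.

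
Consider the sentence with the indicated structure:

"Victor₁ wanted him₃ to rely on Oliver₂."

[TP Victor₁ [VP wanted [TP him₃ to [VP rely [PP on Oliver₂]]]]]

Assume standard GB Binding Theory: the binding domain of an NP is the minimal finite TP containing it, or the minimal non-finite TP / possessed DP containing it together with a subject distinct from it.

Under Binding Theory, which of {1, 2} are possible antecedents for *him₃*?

none

*him* is a pronoun, so Principle B applies: it must be free in its binding domain.
Binding domain of *him₃*: the matrix TP, whose subject is Victor₁.
*Victor₁* c-commands the pronoun within its binding domain → coindexation would violate Principle B.
*Oliver₂*: the pronoun c-commands this R-expression → coindexation would violate Principle C on *Oliver₂*.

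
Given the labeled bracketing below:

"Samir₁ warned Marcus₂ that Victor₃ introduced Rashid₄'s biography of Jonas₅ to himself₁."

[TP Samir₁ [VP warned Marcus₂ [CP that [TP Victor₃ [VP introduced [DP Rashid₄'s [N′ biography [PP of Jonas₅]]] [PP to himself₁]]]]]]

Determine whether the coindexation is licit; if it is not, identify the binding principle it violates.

Principle A

The two coindexed NPs are *Samir₁* and *himself₁*.
*himself₁* is an anaphor. Principle A requires it to be bound within its binding domain — the embedded TP, whose subject is Victor₃.
Within that domain it is c-commanded by *Victor₃*, which does not share its index.
*Samir₁* does c-command the anaphor, but from outside its binding domain.
The anaphor is unbound in its domain → Principle A violation.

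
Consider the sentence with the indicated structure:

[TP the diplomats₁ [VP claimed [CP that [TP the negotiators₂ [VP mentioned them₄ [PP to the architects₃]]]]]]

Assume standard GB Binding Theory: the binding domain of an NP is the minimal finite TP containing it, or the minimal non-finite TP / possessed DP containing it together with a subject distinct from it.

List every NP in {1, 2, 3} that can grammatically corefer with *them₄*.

*them* is a pronoun, so Principle B applies: it must be free in its binding domain.
Binding domain of *them₄*: the embedded TP, whose subject is the negotiators₂.
*the diplomats₁* c-commands the pronoun but from outside its binding domain, and is not c-commanded by it → coindexation permitted.
*the negotiators₂* c-commands the pronoun within its binding domain → coindexation would violate Principle B.
*the architects₃*: the pronoun c-commands this R-expression → coindexation would violate Principle C on *the architects₃*.

{1}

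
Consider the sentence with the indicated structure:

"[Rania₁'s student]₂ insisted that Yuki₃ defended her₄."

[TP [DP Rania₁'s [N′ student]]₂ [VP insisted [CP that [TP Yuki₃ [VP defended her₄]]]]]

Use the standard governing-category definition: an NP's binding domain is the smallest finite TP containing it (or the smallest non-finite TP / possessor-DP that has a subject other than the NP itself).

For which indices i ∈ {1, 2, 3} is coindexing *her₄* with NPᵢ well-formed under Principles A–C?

*her* is a pronoun, so Principle B applies: it must be free in its binding domain.
Binding domain of *her₄*: the embedded TP, whose subject is Yuki₃.
*Rania₁* and the pronoun do not c-command one another → neither Principle B nor Principle C is at stake; coindexation permitted.
*[Rania₁'s student]₂* c-commands the pronoun but from outside its binding domain, and is not c-commanded by it → coindexation permitted.
*Yuki₃* c-commands the pronoun within its binding domain → coindexation would violate Principle B.

{1, 2}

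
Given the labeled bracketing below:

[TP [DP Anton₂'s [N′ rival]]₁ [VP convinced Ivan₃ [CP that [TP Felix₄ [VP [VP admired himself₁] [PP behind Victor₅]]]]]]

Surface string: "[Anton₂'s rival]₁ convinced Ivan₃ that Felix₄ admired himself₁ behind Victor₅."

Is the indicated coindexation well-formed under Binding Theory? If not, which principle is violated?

The two coindexed NPs are *[Anton₂'s rival]₁* and *himself₁*.
*himself₁* is an anaphor. Principle A requires it to be bound within its binding domain — the embedded TP, whose subject is Felix₄.
Within that domain it is c-commanded by *Felix₄*, which does not share its index.
*[Anton₂'s rival]₁* does c-command the anaphor, but from outside its binding domain.
The anaphor is unbound in its domain → Principle A violation.

Principle A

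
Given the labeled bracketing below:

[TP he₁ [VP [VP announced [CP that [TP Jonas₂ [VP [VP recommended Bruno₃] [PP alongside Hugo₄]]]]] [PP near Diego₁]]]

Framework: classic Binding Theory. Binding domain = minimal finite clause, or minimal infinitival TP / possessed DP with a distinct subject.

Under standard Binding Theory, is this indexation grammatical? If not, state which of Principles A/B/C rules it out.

The two coindexed NPs are *he₁* and *Diego₁*.
*Diego₁* is an R-expression. Principle C requires it to be free everywhere.
*he₁* c-commands it and carries the same index.
The R-expression is bound → Principle C violation.

Principle C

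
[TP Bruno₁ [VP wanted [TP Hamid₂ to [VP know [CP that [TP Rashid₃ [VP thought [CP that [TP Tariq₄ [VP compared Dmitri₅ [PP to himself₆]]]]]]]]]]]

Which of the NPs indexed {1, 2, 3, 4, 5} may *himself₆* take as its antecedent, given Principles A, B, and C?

{4, 5}

*himself* is an anaphor, so Principle A applies: it must be bound in its binding domain.
Binding domain of *himself₆*: the embedded TP, whose subject is Tariq₄.
*Bruno₁* c-commands the anaphor but is outside its binding domain → cannot satisfy Principle A.
*Hamid₂* c-commands the anaphor but is outside its binding domain → cannot satisfy Principle A.
*Rashid₃* c-commands the anaphor but is outside its binding domain → cannot satisfy Principle A.
*Tariq₄* c-commands the anaphor within its binding domain → licit binder.
*Dmitri₅* c-commands the anaphor within its binding domain → licit binder.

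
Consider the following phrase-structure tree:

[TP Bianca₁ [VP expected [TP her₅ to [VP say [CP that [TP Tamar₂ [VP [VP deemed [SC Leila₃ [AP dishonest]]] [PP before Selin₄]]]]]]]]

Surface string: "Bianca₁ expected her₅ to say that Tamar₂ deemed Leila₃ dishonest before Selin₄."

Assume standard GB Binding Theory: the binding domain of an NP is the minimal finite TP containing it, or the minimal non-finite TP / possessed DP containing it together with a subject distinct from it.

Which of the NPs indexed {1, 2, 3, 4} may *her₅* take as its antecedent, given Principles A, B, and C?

none

*her* is a pronoun, so Principle B applies: it must be free in its binding domain.
Binding domain of *her₅*: the matrix TP, whose subject is Bianca₁.
*Bianca₁* c-commands the pronoun within its binding domain → coindexation would violate Principle B.
*Tamar₂*: the pronoun c-commands this R-expression → coindexation would violate Principle C on *Tamar₂*.
*Leila₃*: the pronoun c-commands this R-expression → coindexation would violate Principle C on *Leila₃*.
*Selin₄*: the pronoun c-commands this R-expression → coindexation would violate Principle C on *Selin₄*.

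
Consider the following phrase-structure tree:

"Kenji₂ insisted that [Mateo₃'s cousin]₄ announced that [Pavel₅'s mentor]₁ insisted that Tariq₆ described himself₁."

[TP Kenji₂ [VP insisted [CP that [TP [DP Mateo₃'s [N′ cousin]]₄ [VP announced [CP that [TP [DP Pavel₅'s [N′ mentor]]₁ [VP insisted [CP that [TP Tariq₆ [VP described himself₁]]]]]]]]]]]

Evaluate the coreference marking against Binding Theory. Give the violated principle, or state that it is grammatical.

Principle A

The two coindexed NPs are *[Pavel₅'s mentor]₁* and *himself₁*.
*himself₁* is an anaphor. Principle A requires it to be bound within its binding domain — the embedded TP, whose subject is Tariq₆.
Within that domain it is c-commanded by *Tariq₆*, which does not share its index.
*[Pavel₅'s mentor]₁* does c-command the anaphor, but from outside its binding domain.
The anaphor is unbound in its domain → Principle A violation.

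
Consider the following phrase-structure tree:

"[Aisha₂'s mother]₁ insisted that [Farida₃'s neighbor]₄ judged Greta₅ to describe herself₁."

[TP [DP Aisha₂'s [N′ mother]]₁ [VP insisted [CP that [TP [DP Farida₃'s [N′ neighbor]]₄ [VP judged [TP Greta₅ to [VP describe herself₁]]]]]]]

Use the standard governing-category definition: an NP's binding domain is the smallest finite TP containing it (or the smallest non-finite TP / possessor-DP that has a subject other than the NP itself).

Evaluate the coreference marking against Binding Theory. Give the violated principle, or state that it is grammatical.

The two coindexed NPs are *[Aisha₂'s mother]₁* and *herself₁*.
*herself₁* is an anaphor. Principle A requires it to be bound within its binding domain — the embedded TP, whose subject is Greta₅.
Within that domain it is c-commanded by *Greta₅*, which does not share its index.
*[Aisha₂'s mother]₁* does c-command the anaphor, but from outside its binding domain.
The anaphor is unbound in its domain → Principle A violation.

Principle A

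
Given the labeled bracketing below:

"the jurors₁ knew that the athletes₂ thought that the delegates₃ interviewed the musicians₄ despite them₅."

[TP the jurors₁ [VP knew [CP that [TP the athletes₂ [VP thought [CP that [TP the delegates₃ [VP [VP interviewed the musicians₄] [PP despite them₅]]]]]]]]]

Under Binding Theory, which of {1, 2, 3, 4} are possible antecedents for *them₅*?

*them* is a pronoun, so Principle B applies: it must be free in its binding domain.
Binding domain of *them₅*: the embedded TP, whose subject is the delegates₃.
*the jurors₁* c-commands the pronoun but from outside its binding domain, and is not c-commanded by it → coindexation permitted.
*the athletes₂* c-commands the pronoun but from outside its binding domain, and is not c-commanded by it → coindexation permitted.
*the delegates₃* c-commands the pronoun within its binding domain → coindexation would violate Principle B.
*the musicians₄* and the pronoun do not c-command one another → neither Principle B nor Principle C is at stake; coindexation permitted.

{1, 2, 4}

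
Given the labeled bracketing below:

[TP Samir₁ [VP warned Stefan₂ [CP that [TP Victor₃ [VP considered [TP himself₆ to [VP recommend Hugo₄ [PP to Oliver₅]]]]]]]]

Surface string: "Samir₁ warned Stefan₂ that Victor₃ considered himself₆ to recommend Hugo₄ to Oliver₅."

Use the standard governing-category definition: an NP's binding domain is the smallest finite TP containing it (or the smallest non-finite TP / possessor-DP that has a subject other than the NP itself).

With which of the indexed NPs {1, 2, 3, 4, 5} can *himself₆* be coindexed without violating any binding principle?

{3}

*himself* is an anaphor, so Principle A applies: it must be bound in its binding domain.
Binding domain of *himself₆*: the embedded TP, whose subject is Victor₃.
*Samir₁* c-commands the anaphor but is outside its binding domain → cannot satisfy Principle A.
*Stefan₂* c-commands the anaphor but is outside its binding domain → cannot satisfy Principle A.
*Victor₃* c-commands the anaphor within its binding domain → licit binder.
*Hugo₄* does not c-command the anaphor → cannot bind it.
*Oliver₅* does not c-command the anaphor → cannot bind it.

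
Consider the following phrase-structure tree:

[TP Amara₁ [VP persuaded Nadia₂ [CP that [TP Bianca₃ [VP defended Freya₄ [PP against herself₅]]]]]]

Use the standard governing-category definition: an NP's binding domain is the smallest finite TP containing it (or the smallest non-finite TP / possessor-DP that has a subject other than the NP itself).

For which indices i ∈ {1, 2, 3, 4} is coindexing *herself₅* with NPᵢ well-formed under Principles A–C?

{3, 4}

*herself* is an anaphor, so Principle A applies: it must be bound in its binding domain.
Binding domain of *herself₅*: the embedded TP, whose subject is Bianca₃.
*Amara₁* c-commands the anaphor but is outside its binding domain → cannot satisfy Principle A.
*Nadia₂* c-commands the anaphor but is outside its binding domain → cannot satisfy Principle A.
*Bianca₃* c-commands the anaphor within its binding domain → licit binder.
*Freya₄* c-commands the anaphor within its binding domain → licit binder.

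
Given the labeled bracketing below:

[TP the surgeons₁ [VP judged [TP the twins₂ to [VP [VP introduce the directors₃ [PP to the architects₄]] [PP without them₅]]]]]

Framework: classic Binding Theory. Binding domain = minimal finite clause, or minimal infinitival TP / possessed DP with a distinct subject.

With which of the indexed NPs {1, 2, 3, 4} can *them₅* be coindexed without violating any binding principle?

{1, 3, 4}

*them* is a pronoun, so Principle B applies: it must be free in its binding domain.
Binding domain of *them₅*: the embedded TP, whose subject is the twins₂.
*the surgeons₁* c-commands the pronoun but from outside its binding domain, and is not c-commanded by it → coindexation permitted.
*the twins₂* c-commands the pronoun within its binding domain → coindexation would violate Principle B.
*the directors₃* and the pronoun do not c-command one another → neither Principle B nor Principle C is at stake; coindexation permitted.
*the architects₄* and the pronoun do not c-command one another → neither Principle B nor Principle C is at stake; coindexation permitted.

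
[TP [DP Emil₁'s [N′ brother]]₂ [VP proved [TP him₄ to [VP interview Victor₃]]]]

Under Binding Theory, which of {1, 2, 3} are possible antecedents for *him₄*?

*him* is a pronoun, so Principle B applies: it must be free in its binding domain.
Binding domain of *him₄*: the matrix TP, whose subject is [Emil₁'s brother]₂.
*Emil₁* and the pronoun do not c-command one another → neither Principle B nor Principle C is at stake; coindexation permitted.
*[Emil₁'s brother]₂* c-commands the pronoun within its binding domain → coindexation would violate Principle B.
*Victor₃*: the pronoun c-commands this R-expression → coindexation would violate Principle C on *Victor₃*.

{1}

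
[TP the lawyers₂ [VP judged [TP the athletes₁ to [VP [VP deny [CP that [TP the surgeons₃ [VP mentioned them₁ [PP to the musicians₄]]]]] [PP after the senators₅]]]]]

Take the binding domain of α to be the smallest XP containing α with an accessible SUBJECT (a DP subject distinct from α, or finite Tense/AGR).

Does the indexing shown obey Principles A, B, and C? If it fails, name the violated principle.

grammatical

The two coindexed NPs are *the athletes₁* and *them₁*.
*them₁* is a pronoun; its binding domain is the embedded TP, whose subject is the surgeons₃. Within that domain it is c-commanded only by *the surgeons₃*, which carries a different index — the pronoun is free locally, so Principle B holds.
*the athletes₁* is an R-expression; *them₁* does not c-command it, and no other NP shares its index, so Principle C is satisfied.
All principles are respected.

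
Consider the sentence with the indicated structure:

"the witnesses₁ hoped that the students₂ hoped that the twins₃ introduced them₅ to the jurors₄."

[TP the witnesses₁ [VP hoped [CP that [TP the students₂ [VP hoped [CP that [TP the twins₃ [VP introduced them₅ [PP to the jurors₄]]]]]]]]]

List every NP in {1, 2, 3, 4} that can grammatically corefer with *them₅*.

*them* is a pronoun, so Principle B applies: it must be free in its binding domain.
Binding domain of *them₅*: the embedded TP, whose subject is the twins₃.
*the witnesses₁* c-commands the pronoun but from outside its binding domain, and is not c-commanded by it → coindexation permitted.
*the students₂* c-commands the pronoun but from outside its binding domain, and is not c-commanded by it → coindexation permitted.
*the twins₃* c-commands the pronoun within its binding domain → coindexation would violate Principle B.
*the jurors₄*: the pronoun c-commands this R-expression → coindexation would violate Principle C on *the jurors₄*.

{1, 2}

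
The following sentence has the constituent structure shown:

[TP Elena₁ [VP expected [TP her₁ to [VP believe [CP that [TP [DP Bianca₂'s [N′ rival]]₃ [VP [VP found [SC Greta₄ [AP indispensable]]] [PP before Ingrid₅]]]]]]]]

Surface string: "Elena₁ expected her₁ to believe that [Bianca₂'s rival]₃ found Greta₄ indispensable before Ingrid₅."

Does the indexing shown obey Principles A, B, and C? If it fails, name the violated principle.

The two coindexed NPs are *Elena₁* and *her₁*.
*her₁* is a pronoun. Its binding domain is the matrix TP, whose subject is Elena₁.
*Elena₁* c-commands it within that domain and carries the same index.
The pronoun is locally bound → Principle B violation.

Principle B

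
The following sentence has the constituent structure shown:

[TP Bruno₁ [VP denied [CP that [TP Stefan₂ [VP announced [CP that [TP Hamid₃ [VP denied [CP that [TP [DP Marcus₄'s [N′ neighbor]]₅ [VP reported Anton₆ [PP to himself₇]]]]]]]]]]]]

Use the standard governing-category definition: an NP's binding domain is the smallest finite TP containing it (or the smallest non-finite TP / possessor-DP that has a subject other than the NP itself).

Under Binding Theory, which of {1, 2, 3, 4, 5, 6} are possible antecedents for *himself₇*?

{5, 6}

*himself* is an anaphor, so Principle A applies: it must be bound in its binding domain.
Binding domain of *himself₇*: the embedded TP, whose subject is [Marcus₄'s neighbor]₅.
*Bruno₁* c-commands the anaphor but is outside its binding domain → cannot satisfy Principle A.
*Stefan₂* c-commands the anaphor but is outside its binding domain → cannot satisfy Principle A.
*Hamid₃* c-commands the anaphor but is outside its binding domain → cannot satisfy Principle A.
*Marcus₄* does not c-command the anaphor → cannot bind it.
*[Marcus₄'s neighbor]₅* c-commands the anaphor within its binding domain → licit binder.
*Anton₆* c-commands the anaphor within its binding domain → licit binder.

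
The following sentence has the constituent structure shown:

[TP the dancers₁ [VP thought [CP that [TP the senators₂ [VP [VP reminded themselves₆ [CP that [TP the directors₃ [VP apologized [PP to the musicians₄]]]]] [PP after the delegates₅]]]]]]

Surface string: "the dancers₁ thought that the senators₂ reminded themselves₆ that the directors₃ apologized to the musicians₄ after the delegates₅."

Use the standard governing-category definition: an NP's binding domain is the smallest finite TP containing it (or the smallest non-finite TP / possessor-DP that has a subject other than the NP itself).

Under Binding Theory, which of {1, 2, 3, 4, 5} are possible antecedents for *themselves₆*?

*themselves* is an anaphor, so Principle A applies: it must be bound in its binding domain.
Binding domain of *themselves₆*: the embedded TP, whose subject is the senators₂.
*the dancers₁* c-commands the anaphor but is outside its binding domain → cannot satisfy Principle A.
*the senators₂* c-commands the anaphor within its binding domain → licit binder.
*the directors₃* does not c-command the anaphor → cannot bind it.
*the musicians₄* does not c-command the anaphor → cannot bind it.
*the delegates₅* does not c-command the anaphor → cannot bind it.

{2}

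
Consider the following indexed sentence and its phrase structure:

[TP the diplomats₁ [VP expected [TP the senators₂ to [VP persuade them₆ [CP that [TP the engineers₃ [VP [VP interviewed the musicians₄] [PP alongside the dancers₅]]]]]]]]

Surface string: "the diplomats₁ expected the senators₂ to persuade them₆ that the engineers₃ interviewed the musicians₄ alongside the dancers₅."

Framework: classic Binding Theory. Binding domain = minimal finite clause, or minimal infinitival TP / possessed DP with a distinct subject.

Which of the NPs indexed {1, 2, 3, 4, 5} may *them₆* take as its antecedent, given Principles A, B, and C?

{1}

*them* is a pronoun, so Principle B applies: it must be free in its binding domain.
Binding domain of *them₆*: the embedded TP, whose subject is the senators₂.
*the diplomats₁* c-commands the pronoun but from outside its binding domain, and is not c-commanded by it → coindexation permitted.
*the senators₂* c-commands the pronoun within its binding domain → coindexation would violate Principle B.
*the engineers₃*: the pronoun c-commands this R-expression → coindexation would violate Principle C on *the engineers₃*.
*the musicians₄*: the pronoun c-commands this R-expression → coindexation would violate Principle C on *the musicians₄*.
*the dancers₅*: the pronoun c-commands this R-expression → coindexation would violate Principle C on *the dancers₅*.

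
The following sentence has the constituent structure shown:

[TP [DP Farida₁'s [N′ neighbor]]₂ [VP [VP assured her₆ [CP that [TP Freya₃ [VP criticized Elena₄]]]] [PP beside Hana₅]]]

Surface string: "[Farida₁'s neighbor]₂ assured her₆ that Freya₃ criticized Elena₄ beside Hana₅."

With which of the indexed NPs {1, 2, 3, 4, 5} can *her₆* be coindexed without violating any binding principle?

{1, 5}

*her* is a pronoun, so Principle B applies: it must be free in its binding domain.
Binding domain of *her₆*: the matrix TP, whose subject is [Farida₁'s neighbor]₂.
*Farida₁* and the pronoun do not c-command one another → neither Principle B nor Principle C is at stake; coindexation permitted.
*[Farida₁'s neighbor]₂* c-commands the pronoun within its binding domain → coindexation would violate Principle B.
*Freya₃*: the pronoun c-commands this R-expression → coindexation would violate Principle C on *Freya₃*.
*Elena₄*: the pronoun c-commands this R-expression → coindexation would violate Principle C on *Elena₄*.
*Hana₅* and the pronoun do not c-command one another → neither Principle B nor Principle C is at stake; coindexation permitted.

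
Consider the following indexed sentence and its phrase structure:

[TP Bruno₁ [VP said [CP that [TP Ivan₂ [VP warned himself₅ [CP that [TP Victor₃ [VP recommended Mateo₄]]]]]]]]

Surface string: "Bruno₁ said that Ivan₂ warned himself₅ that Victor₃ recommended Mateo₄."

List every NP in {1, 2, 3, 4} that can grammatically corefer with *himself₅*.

{2}

*himself* is an anaphor, so Principle A applies: it must be bound in its binding domain.
Binding domain of *himself₅*: the embedded TP, whose subject is Ivan₂.
*Bruno₁* c-commands the anaphor but is outside its binding domain → cannot satisfy Principle A.
*Ivan₂* c-commands the anaphor within its binding domain → licit binder.
*Victor₃* does not c-command the anaphor → cannot bind it.
*Mateo₄* does not c-command the anaphor → cannot bind it.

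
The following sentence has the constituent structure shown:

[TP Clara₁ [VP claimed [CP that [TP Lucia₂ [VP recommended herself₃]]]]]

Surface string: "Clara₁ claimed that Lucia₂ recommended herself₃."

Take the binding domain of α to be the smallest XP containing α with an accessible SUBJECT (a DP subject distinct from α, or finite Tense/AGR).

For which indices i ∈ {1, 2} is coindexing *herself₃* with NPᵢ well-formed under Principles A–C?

*herself* is an anaphor, so Principle A applies: it must be bound in its binding domain.
Binding domain of *herself₃*: the embedded TP, whose subject is Lucia₂.
*Clara₁* c-commands the anaphor but is outside its binding domain → cannot satisfy Principle A.
*Lucia₂* c-commands the anaphor within its binding domain → licit binder.

{2}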